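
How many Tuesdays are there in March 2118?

March 2118 has 31 days and begins on Tuesday.
The first Tuesday is March 1.
Tuesdays fall on 1, 8, 15, 22, 29 — that's 5.

5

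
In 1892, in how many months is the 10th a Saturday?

2

Check the 10th of each month of 1892: Jan 10: Sun, Feb 10: Wed, Mar 10: Thu, Apr 10: Sun, May 10: Tue, Jun 10: Fri, Jul 10: Sun, Aug 10: Wed, Sep 10: Sat, Oct 10: Mon, Nov 10: Thu, Dec 10: Sat.
Saturday occurs in September, December — 2 months.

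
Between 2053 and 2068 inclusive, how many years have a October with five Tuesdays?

6

October has 31 days; it has five Tuesdays when Tuesday falls among the first (month-length − 28) days — i.e. when October 1 is one of Tuesday/Monday/Sunday.
October 1 by year: 2053:Wed 2054:Thu 2055:Fri 2056:Sun✓ 2057:Mon✓ 2058:Tue✓ 2059:Wed 2060:Fri 2061:Sat 2062:Sun✓ 2063:Mon✓ 2064:Wed 2065:Thu 2066:Fri 2067:Sat 2068:Mon✓
Years with five Tuesdays: 2056, 2057, 2058, 2062, 2063, 2068 → 6.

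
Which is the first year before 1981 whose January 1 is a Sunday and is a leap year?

1956

Jan 1 advances by 2 weekdays after a leap year and by 1 after a common year.
1981: Jan 1 is Thursday.
1980: Tuesday (leap)
1979: Monday
1978: Sunday
1977: Saturday
1976: Thursday (leap)
1975: Wednesday
1974: Tuesday
1973: Monday
1972: Saturday (leap)
1971: Friday
1970: Thursday
1969: Wednesday
1968: Monday (leap)
1967: Sunday
1966: Saturday
1965: Friday
1964: Wednesday (leap)
1963: Tuesday
1962: Monday
1961: Sunday
1960: Friday (leap)
1959: Thursday
1958: Wednesday
1957: Tuesday
1956: Sunday (leap)
1956 begins on a Sunday and is a leap year.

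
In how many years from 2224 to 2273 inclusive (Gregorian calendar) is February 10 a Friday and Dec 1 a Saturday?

Check each year's weekday for February 10 and Dec 1:
  2224: Tue/Wed  2225: Thu/Thu  2226: Fri/Fri  2227: Sat/Sat  2228: Sun/Mon  2229: Tue/Tue  2230: Wed/Wed  2231: Thu/Thu  2232: Fri/Sat ✓  2233: Sun/Sun  2234: Mon/Mon  2235: Tue/Tue  2236: Wed/Thu  2237: Fri/Fri  …(22 more)…  2260: Fri/Sat ✓  2261: Sun/Sun  2262: Mon/Mon  2263: Tue/Tue  2264: Wed/Thu  2265: Fri/Fri  2266: Sat/Sat  2267: Sun/Sun  2268: Mon/Tue  2269: Wed/Wed  2270: Thu/Thu  2271: Fri/Fri  2272: Sat/Sun  2273: Mon/Mon
Both conditions hold in: 2232, 2260 — 2.

2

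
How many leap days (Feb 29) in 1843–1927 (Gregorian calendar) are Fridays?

3

Leap years in 1843–1927: 20 of them.
Feb 29 weekday advances by 5 (mod 7) from one leap year to the next four years later (or differs when a century non-leap intervenes).
Leap-day weekdays: 1844:Thu 1848:Tue 1852:Sun 1856:Fri✓ 1860:Wed 1864:Mon 1868:Sat 1872:Thu 1876:Tue 1880:Sun 1884:Fri✓ 1888:Wed 1892:Mon 1896:Sat 1904:Mon 1908:Sat 1912:Thu 1916:Tue 1920:Sun 1924:Fri✓
Friday: 1856, 1884, 1924 → 3.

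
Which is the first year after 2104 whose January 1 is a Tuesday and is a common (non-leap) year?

2109

Jan 1 advances by 2 weekdays after a leap year and by 1 after a common year.
2104: Jan 1 is Tuesday (leap).
2105: Thursday
2106: Friday
2107: Saturday
2108: Sunday (leap)
2109: Tuesday
2109 begins on a Tuesday and is a common year.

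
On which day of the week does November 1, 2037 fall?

Sunday

January 1, 2037 is a Thursday.
November 1 is day 305 of the year, i.e. 304 days after Jan 1.
304 mod 7 = 3, so advance 3 weekdays from Thursday: Sunday.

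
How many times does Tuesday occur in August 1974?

4

August 1974 has 31 days and begins on Thursday.
The first Tuesday is August 6.
Tuesdays fall on 6, 13, 20, 27 — that's 4.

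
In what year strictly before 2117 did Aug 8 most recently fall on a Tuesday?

From one year to the next, a fixed date's weekday advances by 1, or by 2 when a Feb 29 lies between the two dates.
2117: August 8 is Sunday.
2116: Saturday (−1)
2115: Thursday (−2)
2114: Wednesday (−1)
2113: Tuesday (−1)
Aug 8 falls on a Tuesday in 2113.

2113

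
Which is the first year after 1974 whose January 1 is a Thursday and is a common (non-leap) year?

1981

Jan 1 advances by 2 weekdays after a leap year and by 1 after a common year.
1974: Jan 1 is Tuesday.
1975: Wednesday
1976: Thursday (leap)
1977: Saturday
1978: Sunday
1979: Monday
1980: Tuesday (leap)
1981: Thursday
1981 begins on a Thursday and is a common year.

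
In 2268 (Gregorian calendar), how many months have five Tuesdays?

4

A month of length L has five Tuesdays iff its first Tuesday is on day ≤ L−28 (so day 1–3 in a 31-day month, 1–2 in a 30-day month, day 1 in a leap February).
Checking each month of 2268: Jan starts Wed (31d); Feb starts Sat (29d); Mar starts Sun (31d) ✓; Apr starts Wed (30d); May starts Fri (31d); Jun starts Mon (30d) ✓; Jul starts Wed (31d); Aug starts Sat (31d); Sep starts Tue (30d) ✓; Oct starts Thu (31d); Nov starts Sun (30d); Dec starts Tue (31d) ✓.
Five-Tuesday months: March, June, September, December → 4.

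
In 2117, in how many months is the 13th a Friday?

1

Check the 13th of each month of 2117: Jan 13: Wed, Feb 13: Sat, Mar 13: Sat, Apr 13: Tue, May 13: Thu, Jun 13: Sun, Jul 13: Tue, Aug 13: Fri, Sep 13: Mon, Oct 13: Wed, Nov 13: Sat, Dec 13: Mon.
Friday occurs in August — 1 month.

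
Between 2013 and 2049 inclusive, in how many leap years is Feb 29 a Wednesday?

Leap years in 2013–2049: 9 of them.
Feb 29 weekday advances by 5 (mod 7) from one leap year to the next four years later (or differs when a century non-leap intervenes).
Leap-day weekdays: 2016:Mon 2020:Sat 2024:Thu 2028:Tue 2032:Sun 2036:Fri 2040:Wed✓ 2044:Mon 2048:Sat
Wednesday: 2040 → 1.

1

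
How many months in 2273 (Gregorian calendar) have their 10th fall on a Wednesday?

Check the 10th of each month of 2273: Jan 10: Fri, Feb 10: Mon, Mar 10: Mon, Apr 10: Thu, May 10: Sat, Jun 10: Tue, Jul 10: Thu, Aug 10: Sun, Sep 10: Wed, Oct 10: Fri, Nov 10: Mon, Dec 10: Wed.
Wednesday occurs in September, December — 2 months.

2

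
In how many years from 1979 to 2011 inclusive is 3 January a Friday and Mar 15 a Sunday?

1

Check each year's weekday for 3 January and Mar 15:
  1979: Wed/Thu  1980: Thu/Sat  1981: Sat/Sun  1982: Sun/Mon  1983: Mon/Tue  1984: Tue/Thu  1985: Thu/Fri  1986: Fri/Sat  1987: Sat/Sun  1988: Sun/Tue  1989: Tue/Wed  1990: Wed/Thu  1991: Thu/Fri  1992: Fri/Sun ✓  …(5 more)…  1998: Sat/Sun  1999: Sun/Mon  2000: Mon/Wed  2001: Wed/Thu  2002: Thu/Fri  2003: Fri/Sat  2004: Sat/Mon  2005: Mon/Tue  2006: Tue/Wed  2007: Wed/Thu  2008: Thu/Sat  2009: Sat/Sun  2010: Sun/Mon  2011: Mon/Tue
Both conditions hold in: 1992 — 1.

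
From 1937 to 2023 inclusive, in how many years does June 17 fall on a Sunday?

12

Track June 17's weekday year by year (advancing +1, or +2 across a Feb 29):
  1937: Thu  1938: Fri (+1)  1939: Sat (+1)  1940: Mon (+2)  1941: Tue (+1)
  1942: Wed (+1)  1943: Thu (+1)  1944: Sat (+2)  1945: Sun (+1) ✓  1946: Mon (+1)
  1947: Tue (+1)  1948: Thu (+2)  1949: Fri (+1)  1950: Sat (+1)  … (59 more years) …
  2010: Thu (+1)  2011: Fri (+1)  2012: Sun (+2) ✓  2013: Mon (+1)  2014: Tue (+1)
  2015: Wed (+1)  2016: Fri (+2)  2017: Sat (+1)  2018: Sun (+1) ✓  2019: Mon (+1)
  2020: Wed (+2)  2021: Thu (+1)  2022: Fri (+1)  2023: Sat (+1)
Sunday years: 1945, 1951, 1956, 1962, 1973, 1979, 1984, 1990, 2001, 2007, 2012, 2018 — 12 in total.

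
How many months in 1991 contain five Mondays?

4

A month of length L has five Mondays iff its first Monday is on day ≤ L−28 (so day 1–3 in a 31-day month, 1–2 in a 30-day month, day 1 in a leap February).
Checking each month of 1991: Jan starts Tue (31d); Feb starts Fri (28d); Mar starts Fri (31d); Apr starts Mon (30d) ✓; May starts Wed (31d); Jun starts Sat (30d); Jul starts Mon (31d) ✓; Aug starts Thu (31d); Sep starts Sun (30d) ✓; Oct starts Tue (31d); Nov starts Fri (30d); Dec starts Sun (31d) ✓.
Five-Monday months: April, July, September, December → 4.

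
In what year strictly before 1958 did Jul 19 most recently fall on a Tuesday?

From one year to the next, a fixed date's weekday advances by 1, or by 2 when a Feb 29 lies between the two dates.
1958: July 19 is Saturday.
1957: Friday (−1)
1956: Thursday (−1)
1955: Tuesday (−2)
Jul 19 falls on a Tuesday in 1955.

1955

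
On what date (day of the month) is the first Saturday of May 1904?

May 1, 1904 is a Sunday, so the first Saturday is the 7th.
The first Saturday is 7 + 0 = 7.

7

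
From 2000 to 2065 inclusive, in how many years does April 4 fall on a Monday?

Track April 4's weekday year by year (advancing +1, or +2 across a Feb 29):
  2000: Tue  2001: Wed (+1)  2002: Thu (+1)  2003: Fri (+1)  2004: Sun (+2)
  2005: Mon (+1) ✓  2006: Tue (+1)  2007: Wed (+1)  2008: Fri (+2)  2009: Sat (+1)
  2010: Sun (+1)  2011: Mon (+1) ✓  2012: Wed (+2)  2013: Thu (+1)  … (38 more years) …
  2052: Thu (+2)  2053: Fri (+1)  2054: Sat (+1)  2055: Sun (+1)  2056: Tue (+2)
  2057: Wed (+1)  2058: Thu (+1)  2059: Fri (+1)  2060: Sun (+2)  2061: Mon (+1) ✓
  2062: Tue (+1)  2063: Wed (+1)  2064: Fri (+2)  2065: Sat (+1)
Monday years: 2005, 2011, 2016, 2022, 2033, 2039, 2044, 2050, 2061 — 9 in total.

9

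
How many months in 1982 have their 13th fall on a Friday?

Check the 13th of each month of 1982: Jan 13: Wed, Feb 13: Sat, Mar 13: Sat, Apr 13: Tue, May 13: Thu, Jun 13: Sun, Jul 13: Tue, Aug 13: Fri, Sep 13: Mon, Oct 13: Wed, Nov 13: Sat, Dec 13: Mon.
Friday occurs in August — 1 month.

1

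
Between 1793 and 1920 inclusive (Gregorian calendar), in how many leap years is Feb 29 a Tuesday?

4

Leap years in 1793–1920: 30 of them.
Feb 29 weekday advances by 5 (mod 7) from one leap year to the next four years later (or differs when a century non-leap intervenes).
Leap-day weekdays: 1796:Mon 1804:Wed 1808:Mon 1812:Sat 1816:Thu 1820:Tue✓ 1824:Sun 1828:Fri 1832:Wed 1836:Mon 1840:Sat 1844:Thu 1848:Tue✓ …(4 more)… 1868:Sat 1872:Thu 1876:Tue✓ 1880:Sun 1884:Fri 1888:Wed 1892:Mon 1896:Sat 1904:Mon 1908:Sat 1912:Thu 1916:Tue✓ 1920:Sun
Tuesday: 1820, 1848, 1876, 1916 → 4.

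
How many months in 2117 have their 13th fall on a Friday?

Check the 13th of each month of 2117: Jan 13: Wed, Feb 13: Sat, Mar 13: Sat, Apr 13: Tue, May 13: Thu, Jun 13: Sun, Jul 13: Tue, Aug 13: Fri, Sep 13: Mon, Oct 13: Wed, Nov 13: Sat, Dec 13: Mon.
Friday occurs in August — 1 month.

1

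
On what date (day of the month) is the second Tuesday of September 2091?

11

September 1, 2091 is a Saturday, so the first Tuesday is the 4th.
The second Tuesday is 4 + 7 = 11.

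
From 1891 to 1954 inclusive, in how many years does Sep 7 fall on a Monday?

10

Track Sep 7's weekday year by year (advancing +1, or +2 across a Feb 29):
  1891: Mon ✓  1892: Wed (+2)  1893: Thu (+1)  1894: Fri (+1)  1895: Sat (+1)
  1896: Mon (+2) ✓  1897: Tue (+1)  1898: Wed (+1)  1899: Thu (+1)  1900: Fri (+1)
  1901: Sat (+1)  1902: Sun (+1)  1903: Mon (+1) ✓  1904: Wed (+2)  … (36 more years) …
  1941: Sun (+1)  1942: Mon (+1) ✓  1943: Tue (+1)  1944: Thu (+2)  1945: Fri (+1)
  1946: Sat (+1)  1947: Sun (+1)  1948: Tue (+2)  1949: Wed (+1)  1950: Thu (+1)
  1951: Fri (+1)  1952: Sun (+2)  1953: Mon (+1) ✓  1954: Tue (+1)
Monday years: 1891, 1896, 1903, 1908, 1914, 1925, 1931, 1936, 1942, 1953 — 10 in total.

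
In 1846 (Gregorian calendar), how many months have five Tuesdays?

4

A month of length L has five Tuesdays iff its first Tuesday is on day ≤ L−28 (so day 1–3 in a 31-day month, 1–2 in a 30-day month, day 1 in a leap February).
Checking each month of 1846: Jan starts Thu (31d); Feb starts Sun (28d); Mar starts Sun (31d) ✓; Apr starts Wed (30d); May starts Fri (31d); Jun starts Mon (30d) ✓; Jul starts Wed (31d); Aug starts Sat (31d); Sep starts Tue (30d) ✓; Oct starts Thu (31d); Nov starts Sun (30d); Dec starts Tue (31d) ✓.
Five-Tuesday months: March, June, September, December → 4.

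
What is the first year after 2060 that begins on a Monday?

Jan 1 advances by 2 weekdays after a leap year and by 1 after a common year.
2060: Jan 1 is Thursday (leap).
2061: Saturday
2062: Sunday
2063: Monday
2063 begins on a Monday

2063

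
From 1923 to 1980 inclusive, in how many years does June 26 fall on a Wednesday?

Track June 26's weekday year by year (advancing +1, or +2 across a Feb 29):
  1923: Tue  1924: Thu (+2)  1925: Fri (+1)  1926: Sat (+1)  1927: Sun (+1)
  1928: Tue (+2)  1929: Wed (+1) ✓  1930: Thu (+1)  1931: Fri (+1)  1932: Sun (+2)
  1933: Mon (+1)  1934: Tue (+1)  1935: Wed (+1) ✓  1936: Fri (+2)  … (30 more years) …
  1967: Mon (+1)  1968: Wed (+2) ✓  1969: Thu (+1)  1970: Fri (+1)  1971: Sat (+1)
  1972: Mon (+2)  1973: Tue (+1)  1974: Wed (+1) ✓  1975: Thu (+1)  1976: Sat (+2)
  1977: Sun (+1)  1978: Mon (+1)  1979: Tue (+1)  1980: Thu (+2)
Wednesday years: 1929, 1935, 1940, 1946, 1957, 1963, 1968, 1974 — 8 in total.

8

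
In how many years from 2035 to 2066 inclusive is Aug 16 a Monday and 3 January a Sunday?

Check each year's weekday for Aug 16 and 3 January:
  2035: Thu/Wed  2036: Sat/Thu  2037: Sun/Sat  2038: Mon/Sun ✓  2039: Tue/Mon  2040: Thu/Tue  2041: Fri/Thu  2042: Sat/Fri  2043: Sun/Sat  2044: Tue/Sun  2045: Wed/Tue  2046: Thu/Wed  2047: Fri/Thu  2048: Sun/Fri  …(4 more)…  2053: Sat/Fri  2054: Sun/Sat  2055: Mon/Sun ✓  2056: Wed/Mon  2057: Thu/Wed  2058: Fri/Thu  2059: Sat/Fri  2060: Mon/Sat  2061: Tue/Mon  2062: Wed/Tue  2063: Thu/Wed  2064: Sat/Thu  2065: Sun/Sat  2066: Mon/Sun ✓
Both conditions hold in: 2038, 2049, 2055, 2066 — 4.

4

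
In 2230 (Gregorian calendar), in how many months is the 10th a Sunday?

2

Check the 10th of each month of 2230: Jan 10: Sun, Feb 10: Wed, Mar 10: Wed, Apr 10: Sat, May 10: Mon, Jun 10: Thu, Jul 10: Sat, Aug 10: Tue, Sep 10: Fri, Oct 10: Sun, Nov 10: Wed, Dec 10: Fri.
Sunday occurs in January, October — 2 months.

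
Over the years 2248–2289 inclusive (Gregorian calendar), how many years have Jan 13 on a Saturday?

6

Track Jan 13's weekday year by year (advancing +1, or +2 across a Feb 29):
  2248: Thu  2249: Sat (+2) ✓  2250: Sun (+1)  2251: Mon (+1)  2252: Tue (+1)
  2253: Thu (+2)  2254: Fri (+1)  2255: Sat (+1) ✓  2256: Sun (+1)  2257: Tue (+2)
  2258: Wed (+1)  2259: Thu (+1)  2260: Fri (+1)  2261: Sun (+2)  … (14 more years) …
  2276: Thu (+1)  2277: Sat (+2) ✓  2278: Sun (+1)  2279: Mon (+1)  2280: Tue (+1)
  2281: Thu (+2)  2282: Fri (+1)  2283: Sat (+1) ✓  2284: Sun (+1)  2285: Tue (+2)
  2286: Wed (+1)  2287: Thu (+1)  2288: Fri (+1)  2289: Sun (+2)
Saturday years: 2249, 2255, 2266, 2272, 2277, 2283 — 6 in total.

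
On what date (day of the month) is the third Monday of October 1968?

21

October 1, 1968 is a Tuesday, so the first Monday is the 7th.
The third Monday is 7 + 14 = 21.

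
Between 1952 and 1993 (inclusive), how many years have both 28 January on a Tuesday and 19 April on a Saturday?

Check each year's weekday for 28 January and 19 April:
  1952: Mon/Sat  1953: Wed/Sun  1954: Thu/Mon  1955: Fri/Tue  1956: Sat/Thu  1957: Mon/Fri  1958: Tue/Sat ✓  1959: Wed/Sun  1960: Thu/Tue  1961: Sat/Wed  1962: Sun/Thu  1963: Mon/Fri  1964: Tue/Sun  1965: Thu/Mon  …(14 more)…  1980: Mon/Sat  1981: Wed/Sun  1982: Thu/Mon  1983: Fri/Tue  1984: Sat/Thu  1985: Mon/Fri  1986: Tue/Sat ✓  1987: Wed/Sun  1988: Thu/Tue  1989: Sat/Wed  1990: Sun/Thu  1991: Mon/Fri  1992: Tue/Sun  1993: Thu/Mon
Both conditions hold in: 1958, 1969, 1975, 1986 — 4.

4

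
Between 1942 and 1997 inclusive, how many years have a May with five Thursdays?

May has 31 days; it has five Thursdays when Thursday falls among the first (month-length − 28) days — i.e. when May 1 is one of Thursday/Wednesday/Tuesday.
May 1 by year: 1942:Fri 1943:Sat 1944:Mon 1945:Tue✓ 1946:Wed✓ 1947:Thu✓ 1948:Sat 1949:Sun 1950:Mon 1951:Tue✓ 1952:Thu✓ 1953:Fri 1954:Sat 1955:Sun 1956:Tue✓ …(26 more)… 1983:Sun 1984:Tue✓ 1985:Wed✓ 1986:Thu✓ 1987:Fri 1988:Sun 1989:Mon 1990:Tue✓ 1991:Wed✓ 1992:Fri 1993:Sat 1994:Sun 1995:Mon 1996:Wed✓ 1997:Thu✓
Years with five Thursdays: 1945, 1946, 1947, 1951, 1952, 1956, 1957, 1958, 1962, 1963, 1968, 1969, 1973, 1974, 1975, 1979, 1980, 1984, 1985, 1986, 1990, 1991, 1996, 1997 → 24.

24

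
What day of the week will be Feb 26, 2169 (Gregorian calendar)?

January 1, 2169 is a Sunday.
February 26 is day 57 of the year, i.e. 56 days after Jan 1.
56 mod 7 = 0, so advance 0 weekdays from Sunday: Sunday.

Sunday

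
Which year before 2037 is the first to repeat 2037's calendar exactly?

Two years share a calendar iff Jan 1 falls on the same weekday and both are leap or both are common. 2037: Jan 1 is Thursday, common year.
2036: Jan 1 Tuesday, leap
2035: Jan 1 Monday, common
2034: Jan 1 Sunday, common
2033: Jan 1 Saturday, common
2032: Jan 1 Thursday, leap
2031: Jan 1 Wednesday, common
2030: Jan 1 Tuesday, common
2029: Jan 1 Monday, common
2028: Jan 1 Saturday, leap
2027: Jan 1 Friday, common
2026: Jan 1 Thursday, common
2026 matches on both conditions.

2026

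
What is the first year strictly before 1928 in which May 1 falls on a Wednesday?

From one year to the next, a fixed date's weekday advances by 1, or by 2 when a Feb 29 lies between the two dates.
1928: May 1 is Tuesday.
1927: Sunday (−2)
1926: Saturday (−1)
1925: Friday (−1)
1924: Thursday (−1)
1923: Tuesday (−2)
1922: Monday (−1)
1921: Sunday (−1)
1920: Saturday (−1)
1919: Thursday (−2)
1918: Wednesday (−1)
May 1 falls on a Wednesday in 1918.

1918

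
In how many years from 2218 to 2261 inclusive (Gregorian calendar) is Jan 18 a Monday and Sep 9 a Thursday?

5

Check each year's weekday for Jan 18 and Sep 9:
  2218: Sun/Wed  2219: Mon/Thu ✓  2220: Tue/Sat  2221: Thu/Sun  2222: Fri/Mon  2223: Sat/Tue  2224: Sun/Thu  2225: Tue/Fri  2226: Wed/Sat  2227: Thu/Sun  2228: Fri/Tue  2229: Sun/Wed  2230: Mon/Thu ✓  2231: Tue/Fri  …(16 more)…  2248: Tue/Sat  2249: Thu/Sun  2250: Fri/Mon  2251: Sat/Tue  2252: Sun/Thu  2253: Tue/Fri  2254: Wed/Sat  2255: Thu/Sun  2256: Fri/Tue  2257: Sun/Wed  2258: Mon/Thu ✓  2259: Tue/Fri  2260: Wed/Sun  2261: Fri/Mon
Both conditions hold in: 2219, 2230, 2241, 2247, 2258 — 5.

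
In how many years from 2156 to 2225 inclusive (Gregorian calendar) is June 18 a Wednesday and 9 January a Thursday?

Check each year's weekday for June 18 and 9 January:
  2156: Fri/Fri  2157: Sat/Sun  2158: Sun/Mon  2159: Mon/Tue  2160: Wed/Wed  2161: Thu/Fri  2162: Fri/Sat  2163: Sat/Sun  2164: Mon/Mon  2165: Tue/Wed  2166: Wed/Thu ✓  2167: Thu/Fri  2168: Sat/Sat  2169: Sun/Mon  …(42 more)…  2212: Thu/Thu  2213: Fri/Sat  2214: Sat/Sun  2215: Sun/Mon  2216: Tue/Tue  2217: Wed/Thu ✓  2218: Thu/Fri  2219: Fri/Sat  2220: Sun/Sun  2221: Mon/Tue  2222: Tue/Wed  2223: Wed/Thu ✓  2224: Fri/Fri  2225: Sat/Sun
Both conditions hold in: 2166, 2177, 2183, 2194, 2200, 2206, 2217, 2223 — 8.

8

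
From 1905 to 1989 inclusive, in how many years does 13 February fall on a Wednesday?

12

Track 13 February's weekday year by year (advancing +1, or +2 across a Feb 29):
  1905: Mon  1906: Tue (+1)  1907: Wed (+1) ✓  1908: Thu (+1)  1909: Sat (+2)
  1910: Sun (+1)  1911: Mon (+1)  1912: Tue (+1)  1913: Thu (+2)  1914: Fri (+1)
  1915: Sat (+1)  1916: Sun (+1)  1917: Tue (+2)  1918: Wed (+1) ✓  … (57 more years) …
  1976: Fri (+1)  1977: Sun (+2)  1978: Mon (+1)  1979: Tue (+1)  1980: Wed (+1) ✓
  1981: Fri (+2)  1982: Sat (+1)  1983: Sun (+1)  1984: Mon (+1)  1985: Wed (+2) ✓
  1986: Thu (+1)  1987: Fri (+1)  1988: Sat (+1)  1989: Mon (+2)
Wednesday years: 1907, 1918, 1924, 1929, 1935, 1946, 1952, 1957, 1963, 1974, 1980, 1985 — 12 in total.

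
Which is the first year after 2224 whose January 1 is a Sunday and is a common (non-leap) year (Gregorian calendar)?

Jan 1 advances by 2 weekdays after a leap year and by 1 after a common year.
2224: Jan 1 is Thursday (leap).
2225: Saturday
2226: Sunday
2226 begins on a Sunday and is a common year.

2226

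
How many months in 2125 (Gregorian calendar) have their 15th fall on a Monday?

Check the 15th of each month of 2125: Jan 15: Mon, Feb 15: Thu, Mar 15: Thu, Apr 15: Sun, May 15: Tue, Jun 15: Fri, Jul 15: Sun, Aug 15: Wed, Sep 15: Sat, Oct 15: Mon, Nov 15: Thu, Dec 15: Sat.
Monday occurs in January, October — 2 months.

2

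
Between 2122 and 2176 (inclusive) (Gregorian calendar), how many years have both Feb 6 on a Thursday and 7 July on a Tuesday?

2

Check each year's weekday for Feb 6 and 7 July:
  2122: Fri/Tue  2123: Sat/Wed  2124: Sun/Fri  2125: Tue/Sat  2126: Wed/Sun  2127: Thu/Mon  2128: Fri/Wed  2129: Sun/Thu  2130: Mon/Fri  2131: Tue/Sat  2132: Wed/Mon  2133: Fri/Tue  2134: Sat/Wed  2135: Sun/Thu  …(27 more)…  2163: Sun/Thu  2164: Mon/Sat  2165: Wed/Sun  2166: Thu/Mon  2167: Fri/Tue  2168: Sat/Thu  2169: Mon/Fri  2170: Tue/Sat  2171: Wed/Sun  2172: Thu/Tue ✓  2173: Sat/Wed  2174: Sun/Thu  2175: Mon/Fri  2176: Tue/Sun
Both conditions hold in: 2144, 2172 — 2.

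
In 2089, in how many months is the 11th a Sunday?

Check the 11th of each month of 2089: Jan 11: Tue, Feb 11: Fri, Mar 11: Fri, Apr 11: Mon, May 11: Wed, Jun 11: Sat, Jul 11: Mon, Aug 11: Thu, Sep 11: Sun, Oct 11: Tue, Nov 11: Fri, Dec 11: Sun.
Sunday occurs in September, December — 2 months.

2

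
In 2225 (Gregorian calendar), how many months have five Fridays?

A month of length L has five Fridays iff its first Friday is on day ≤ L−28 (so day 1–3 in a 31-day month, 1–2 in a 30-day month, day 1 in a leap February).
Checking each month of 2225: Jan starts Sat (31d); Feb starts Tue (28d); Mar starts Tue (31d); Apr starts Fri (30d) ✓; May starts Sun (31d); Jun starts Wed (30d); Jul starts Fri (31d) ✓; Aug starts Mon (31d); Sep starts Thu (30d) ✓; Oct starts Sat (31d); Nov starts Tue (30d); Dec starts Thu (31d) ✓.
Five-Friday months: April, July, September, December → 4.

4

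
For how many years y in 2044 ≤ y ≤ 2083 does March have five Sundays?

March has 31 days; it has five Sundays when Sunday falls among the first (month-length − 28) days — i.e. when March 1 is one of Sunday/Saturday/Friday.
March 1 by year: 2044:Tue 2045:Wed 2046:Thu 2047:Fri✓ 2048:Sun✓ 2049:Mon 2050:Tue 2051:Wed 2052:Fri✓ 2053:Sat✓ 2054:Sun✓ 2055:Mon 2056:Wed 2057:Thu 2058:Fri✓ …(10 more)… 2069:Fri✓ 2070:Sat✓ 2071:Sun✓ 2072:Tue 2073:Wed 2074:Thu 2075:Fri✓ 2076:Sun✓ 2077:Mon 2078:Tue 2079:Wed 2080:Fri✓ 2081:Sat✓ 2082:Sun✓ 2083:Mon
Years with five Sundays: 2047, 2048, 2052, 2053, 2054, 2058, 2059, 2064, 2065, 2069, 2070, 2071, 2075, 2076, 2080, 2081, 2082 → 17.

17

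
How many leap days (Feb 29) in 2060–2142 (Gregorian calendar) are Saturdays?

Leap years in 2060–2142: 20 of them.
Feb 29 weekday advances by 5 (mod 7) from one leap year to the next four years later (or differs when a century non-leap intervenes).
Leap-day weekdays: 2060:Sun 2064:Fri 2068:Wed 2072:Mon 2076:Sat✓ 2080:Thu 2084:Tue 2088:Sun 2092:Fri 2096:Wed 2104:Fri 2108:Wed 2112:Mon 2116:Sat✓ 2120:Thu 2124:Tue 2128:Sun 2132:Fri 2136:Wed 2140:Mon
Saturday: 2076, 2116 → 2.

2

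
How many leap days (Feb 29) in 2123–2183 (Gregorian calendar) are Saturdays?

Leap years in 2123–2183: 15 of them.
Feb 29 weekday advances by 5 (mod 7) from one leap year to the next four years later (or differs when a century non-leap intervenes).
Leap-day weekdays: 2124:Tue 2128:Sun 2132:Fri 2136:Wed 2140:Mon 2144:Sat✓ 2148:Thu 2152:Tue 2156:Sun 2160:Fri 2164:Wed 2168:Mon 2172:Sat✓ 2176:Thu 2180:Tue
Saturday: 2144, 2172 → 2.

2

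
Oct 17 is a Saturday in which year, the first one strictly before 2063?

From one year to the next, a fixed date's weekday advances by 1, or by 2 when a Feb 29 lies between the two dates.
2063: October 17 is Wednesday.
2062: Tuesday (−1)
2061: Monday (−1)
2060: Sunday (−1)
2059: Friday (−2)
2058: Thursday (−1)
2057: Wednesday (−1)
2056: Tuesday (−1)
2055: Sunday (−2)
2054: Saturday (−1)
Oct 17 falls on a Saturday in 2054.

2054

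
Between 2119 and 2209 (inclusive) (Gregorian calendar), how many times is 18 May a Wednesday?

13

Track 18 May's weekday year by year (advancing +1, or +2 across a Feb 29):
  2119: Thu  2120: Sat (+2)  2121: Sun (+1)  2122: Mon (+1)  2123: Tue (+1)
  2124: Thu (+2)  2125: Fri (+1)  2126: Sat (+1)  2127: Sun (+1)  2128: Tue (+2)
  2129: Wed (+1) ✓  2130: Thu (+1)  2131: Fri (+1)  2132: Sun (+2)  … (63 more years) …
  2196: Wed (+2) ✓  2197: Thu (+1)  2198: Fri (+1)  2199: Sat (+1)  2200: Sun (+1)
  2201: Mon (+1)  2202: Tue (+1)  2203: Wed (+1) ✓  2204: Fri (+2)  2205: Sat (+1)
  2206: Sun (+1)  2207: Mon (+1)  2208: Wed (+2) ✓  2209: Thu (+1)
Wednesday years: 2129, 2135, 2140, 2146, 2157, 2163, 2168, 2174, 2185, 2191, 2196, 2203, 2208 — 13 in total.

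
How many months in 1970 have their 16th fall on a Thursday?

Check the 16th of each month of 1970: Jan 16: Fri, Feb 16: Mon, Mar 16: Mon, Apr 16: Thu, May 16: Sat, Jun 16: Tue, Jul 16: Thu, Aug 16: Sun, Sep 16: Wed, Oct 16: Fri, Nov 16: Mon, Dec 16: Wed.
Thursday occurs in April, July — 2 months.

2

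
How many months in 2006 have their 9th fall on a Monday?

Check the 9th of each month of 2006: Jan 9: Mon, Feb 9: Thu, Mar 9: Thu, Apr 9: Sun, May 9: Tue, Jun 9: Fri, Jul 9: Sun, Aug 9: Wed, Sep 9: Sat, Oct 9: Mon, Nov 9: Thu, Dec 9: Sat.
Monday occurs in January, October — 2 months.

2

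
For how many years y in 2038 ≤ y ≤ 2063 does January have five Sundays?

12

January has 31 days; it has five Sundays when Sunday falls among the first (month-length − 28) days — i.e. when January 1 is one of Sunday/Saturday/Friday.
January 1 by year: 2038:Fri✓ 2039:Sat✓ 2040:Sun✓ 2041:Tue 2042:Wed 2043:Thu 2044:Fri✓ 2045:Sun✓ 2046:Mon 2047:Tue 2048:Wed 2049:Fri✓ 2050:Sat✓ 2051:Sun✓ 2052:Mon 2053:Wed 2054:Thu 2055:Fri✓ 2056:Sat✓ 2057:Mon 2058:Tue 2059:Wed 2060:Thu 2061:Sat✓ 2062:Sun✓ 2063:Mon
Years with five Sundays: 2038, 2039, 2040, 2044, 2045, 2049, 2050, 2051, 2055, 2056, 2061, 2062 → 12.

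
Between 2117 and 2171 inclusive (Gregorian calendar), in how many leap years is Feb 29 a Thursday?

2

Leap years in 2117–2171: 13 of them.
Feb 29 weekday advances by 5 (mod 7) from one leap year to the next four years later (or differs when a century non-leap intervenes).
Leap-day weekdays: 2120:Thu✓ 2124:Tue 2128:Sun 2132:Fri 2136:Wed 2140:Mon 2144:Sat 2148:Thu✓ 2152:Tue 2156:Sun 2160:Fri 2164:Wed 2168:Mon
Thursday: 2120, 2148 → 2.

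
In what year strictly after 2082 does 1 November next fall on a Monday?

2083

From one year to the next, a fixed date's weekday advances by 1, or by 2 when a Feb 29 lies between the two dates.
2082: November 1 is Sunday.
2083: Monday (+1)
1 November falls on a Monday in 2083.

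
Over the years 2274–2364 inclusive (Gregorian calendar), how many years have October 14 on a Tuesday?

12

Track October 14's weekday year by year (advancing +1, or +2 across a Feb 29):
  2274: Wed  2275: Thu (+1)  2276: Sat (+2)  2277: Sun (+1)  2278: Mon (+1)
  2279: Tue (+1) ✓  2280: Thu (+2)  2281: Fri (+1)  2282: Sat (+1)  2283: Sun (+1)
  2284: Tue (+2) ✓  2285: Wed (+1)  2286: Thu (+1)  2287: Fri (+1)  … (63 more years) …
  2351: Sun (+1)  2352: Tue (+2) ✓  2353: Wed (+1)  2354: Thu (+1)  2355: Fri (+1)
  2356: Sun (+2)  2357: Mon (+1)  2358: Tue (+1) ✓  2359: Wed (+1)  2360: Fri (+2)
  2361: Sat (+1)  2362: Sun (+1)  2363: Mon (+1)  2364: Wed (+2)
Tuesday years: 2279, 2284, 2290, 2302, 2313, 2319, 2324, 2330, 2341, 2347, 2352, 2358 — 12 in total.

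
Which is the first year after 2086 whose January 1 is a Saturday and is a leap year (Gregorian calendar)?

Jan 1 advances by 2 weekdays after a leap year and by 1 after a common year.
2086: Jan 1 is Tuesday.
2087: Wednesday
2088: Thursday (leap)
2089: Saturday
2090: Sunday
2091: Monday
2092: Tuesday (leap)
2093: Thursday
2094: Friday
2095: Saturday
2096: Sunday (leap)
2097: Tuesday
2098: Wednesday
2099: Thursday
2100: Friday
2101: Saturday
2102: Sunday
2103: Monday
2104: Tuesday (leap)
2105: Thursday
2106: Friday
2107: Saturday
2108: Sunday (leap)
2109: Tuesday
2110: Wednesday
2111: Thursday
2112: Friday (leap)
2113: Sunday
2114: Monday
2115: Tuesday
2116: Wednesday (leap)
2117: Friday
2118: Saturday
2119: Sunday
2120: Monday (leap)
2121: Wednesday
2122: Thursday
2123: Friday
2124: Saturday (leap)
2124 begins on a Saturday and is a leap year.

2124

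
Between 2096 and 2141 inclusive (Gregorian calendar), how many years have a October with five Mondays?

20

October has 31 days; it has five Mondays when Monday falls among the first (month-length − 28) days — i.e. when October 1 is one of Monday/Sunday/Saturday.
October 1 by year: 2096:Mon✓ 2097:Tue 2098:Wed 2099:Thu 2100:Fri 2101:Sat✓ 2102:Sun✓ 2103:Mon✓ 2104:Wed 2105:Thu 2106:Fri 2107:Sat✓ 2108:Mon✓ 2109:Tue 2110:Wed …(16 more)… 2127:Wed 2128:Fri 2129:Sat✓ 2130:Sun✓ 2131:Mon✓ 2132:Wed 2133:Thu 2134:Fri 2135:Sat✓ 2136:Mon✓ 2137:Tue 2138:Wed 2139:Thu 2140:Sat✓ 2141:Sun✓
Years with five Mondays: 2096, 2101, 2102, 2103, 2107, 2108, 2112, 2113, 2114, 2118, 2119, 2124, 2125, 2129, 2130, 2131, 2135, 2136, 2140, 2141 → 20.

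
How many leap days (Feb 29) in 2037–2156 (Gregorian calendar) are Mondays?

4

Leap years in 2037–2156: 29 of them.
Feb 29 weekday advances by 5 (mod 7) from one leap year to the next four years later (or differs when a century non-leap intervenes).
Leap-day weekdays: 2040:Wed 2044:Mon✓ 2048:Sat 2052:Thu 2056:Tue 2060:Sun 2064:Fri 2068:Wed 2072:Mon✓ 2076:Sat 2080:Thu 2084:Tue 2088:Sun …(3 more)… 2108:Wed 2112:Mon✓ 2116:Sat 2120:Thu 2124:Tue 2128:Sun 2132:Fri 2136:Wed 2140:Mon✓ 2144:Sat 2148:Thu 2152:Tue 2156:Sun
Monday: 2044, 2072, 2112, 2140 → 4.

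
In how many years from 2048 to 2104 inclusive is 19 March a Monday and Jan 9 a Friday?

Check each year's weekday for 19 March and Jan 9:
  2048: Thu/Thu  2049: Fri/Sat  2050: Sat/Sun  2051: Sun/Mon  2052: Tue/Tue  2053: Wed/Thu  2054: Thu/Fri  2055: Fri/Sat  2056: Sun/Sun  2057: Mon/Tue  2058: Tue/Wed  2059: Wed/Thu  2060: Fri/Fri  2061: Sat/Sun  …(29 more)…  2091: Mon/Tue  2092: Wed/Wed  2093: Thu/Fri  2094: Fri/Sat  2095: Sat/Sun  2096: Mon/Mon  2097: Tue/Wed  2098: Wed/Thu  2099: Thu/Fri  2100: Fri/Sat  2101: Sat/Sun  2102: Sun/Mon  2103: Mon/Tue  2104: Wed/Wed
Both conditions hold in: no year — 0.

0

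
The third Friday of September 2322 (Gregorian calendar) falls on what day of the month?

15

September 1, 2322 is a Friday, so the first Friday is the 1st.
The third Friday is 1 + 14 = 15.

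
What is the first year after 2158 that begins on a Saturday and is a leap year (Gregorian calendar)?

2180

Jan 1 advances by 2 weekdays after a leap year and by 1 after a common year.
2158: Jan 1 is Sunday.
2159: Monday
2160: Tuesday (leap)
2161: Thursday
2162: Friday
2163: Saturday
2164: Sunday (leap)
2165: Tuesday
2166: Wednesday
2167: Thursday
2168: Friday (leap)
2169: Sunday
2170: Monday
2171: Tuesday
2172: Wednesday (leap)
2173: Friday
2174: Saturday
2175: Sunday
2176: Monday (leap)
2177: Wednesday
2178: Thursday
2179: Friday
2180: Saturday (leap)
2180 begins on a Saturday and is a leap year.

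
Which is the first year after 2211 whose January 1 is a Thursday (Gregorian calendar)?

Jan 1 advances by 2 weekdays after a leap year and by 1 after a common year.
2211: Jan 1 is Tuesday.
2212: Wednesday (leap)
2213: Friday
2214: Saturday
2215: Sunday
2216: Monday (leap)
2217: Wednesday
2218: Thursday
2218 begins on a Thursday

2218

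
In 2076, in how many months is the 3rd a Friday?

3

Check the 3rd of each month of 2076: Jan 3: Fri, Feb 3: Mon, Mar 3: Tue, Apr 3: Fri, May 3: Sun, Jun 3: Wed, Jul 3: Fri, Aug 3: Mon, Sep 3: Thu, Oct 3: Sat, Nov 3: Tue, Dec 3: Thu.
Friday occurs in January, April, July — 3 months.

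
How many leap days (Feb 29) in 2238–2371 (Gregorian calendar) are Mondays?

Leap years in 2238–2371: 32 of them.
Feb 29 weekday advances by 5 (mod 7) from one leap year to the next four years later (or differs when a century non-leap intervenes).
Leap-day weekdays: 2240:Sat 2244:Thu 2248:Tue 2252:Sun 2256:Fri 2260:Wed 2264:Mon✓ 2268:Sat 2272:Thu 2276:Tue 2280:Sun 2284:Fri 2288:Wed …(6 more)… 2320:Sun 2324:Fri 2328:Wed 2332:Mon✓ 2336:Sat 2340:Thu 2344:Tue 2348:Sun 2352:Fri 2356:Wed 2360:Mon✓ 2364:Sat 2368:Thu
Monday: 2264, 2292, 2304, 2332, 2360 → 5.

5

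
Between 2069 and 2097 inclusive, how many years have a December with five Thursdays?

12

December has 31 days; it has five Thursdays when Thursday falls among the first (month-length − 28) days — i.e. when December 1 is one of Thursday/Wednesday/Tuesday.
December 1 by year: 2069:Sun 2070:Mon 2071:Tue✓ 2072:Thu✓ 2073:Fri 2074:Sat 2075:Sun 2076:Tue✓ 2077:Wed✓ 2078:Thu✓ 2079:Fri 2080:Sun 2081:Mon 2082:Tue✓ 2083:Wed✓ 2084:Fri 2085:Sat 2086:Sun 2087:Mon 2088:Wed✓ 2089:Thu✓ 2090:Fri 2091:Sat 2092:Mon 2093:Tue✓ 2094:Wed✓ 2095:Thu✓ 2096:Sat 2097:Sun
Years with five Thursdays: 2071, 2072, 2076, 2077, 2078, 2082, 2083, 2088, 2089, 2093, 2094, 2095 → 12.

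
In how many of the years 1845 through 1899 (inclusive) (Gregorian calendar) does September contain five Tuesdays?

September has 30 days; it has five Tuesdays when Tuesday falls among the first (month-length − 28) days — i.e. when September 1 is one of Tuesday/Monday.
September 1 by year: 1845:Mon✓ 1846:Tue✓ 1847:Wed 1848:Fri 1849:Sat 1850:Sun 1851:Mon✓ 1852:Wed 1853:Thu 1854:Fri 1855:Sat 1856:Mon✓ 1857:Tue✓ 1858:Wed 1859:Thu …(25 more)… 1885:Tue✓ 1886:Wed 1887:Thu 1888:Sat 1889:Sun 1890:Mon✓ 1891:Tue✓ 1892:Thu 1893:Fri 1894:Sat 1895:Sun 1896:Tue✓ 1897:Wed 1898:Thu 1899:Fri
Years with five Tuesdays: 1845, 1846, 1851, 1856, 1857, 1862, 1863, 1868, 1873, 1874, 1879, 1884, 1885, 1890, 1891, 1896 → 16.

16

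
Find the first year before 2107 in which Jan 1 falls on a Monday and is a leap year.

2080

Jan 1 advances by 2 weekdays after a leap year and by 1 after a common year.
2107: Jan 1 is Saturday.
2106: Friday
2105: Thursday
2104: Tuesday (leap)
2103: Monday
2102: Sunday
2101: Saturday
2100: Friday
2099: Thursday
2098: Wednesday
2097: Tuesday
2096: Sunday (leap)
2095: Saturday
2094: Friday
2093: Thursday
2092: Tuesday (leap)
2091: Monday
2090: Sunday
2089: Saturday
2088: Thursday (leap)
2087: Wednesday
2086: Tuesday
2085: Monday
2084: Saturday (leap)
2083: Friday
2082: Thursday
2081: Wednesday
2080: Monday (leap)
2080 begins on a Monday and is a leap year.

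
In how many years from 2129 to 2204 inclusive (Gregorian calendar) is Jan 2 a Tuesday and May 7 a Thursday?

Check each year's weekday for Jan 2 and May 7:
  2129: Sun/Sat  2130: Mon/Sun  2131: Tue/Mon  2132: Wed/Wed  2133: Fri/Thu  2134: Sat/Fri  2135: Sun/Sat  2136: Mon/Mon  2137: Wed/Tue  2138: Thu/Wed  2139: Fri/Thu  2140: Sat/Sat  2141: Mon/Sun  2142: Tue/Mon  …(48 more)…  2191: Sun/Sat  2192: Mon/Mon  2193: Wed/Tue  2194: Thu/Wed  2195: Fri/Thu  2196: Sat/Sat  2197: Mon/Sun  2198: Tue/Mon  2199: Wed/Tue  2200: Thu/Wed  2201: Fri/Thu  2202: Sat/Fri  2203: Sun/Sat  2204: Mon/Mon
Both conditions hold in: no year — 0.

0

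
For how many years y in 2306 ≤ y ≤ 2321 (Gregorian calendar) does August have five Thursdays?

7

August has 31 days; it has five Thursdays when Thursday falls among the first (month-length − 28) days — i.e. when August 1 is one of Thursday/Wednesday/Tuesday.
August 1 by year: 2306:Wed✓ 2307:Thu✓ 2308:Sat 2309:Sun 2310:Mon 2311:Tue✓ 2312:Thu✓ 2313:Fri 2314:Sat 2315:Sun 2316:Tue✓ 2317:Wed✓ 2318:Thu✓ 2319:Fri 2320:Sun 2321:Mon
Years with five Thursdays: 2306, 2307, 2311, 2312, 2316, 2317, 2318 → 7.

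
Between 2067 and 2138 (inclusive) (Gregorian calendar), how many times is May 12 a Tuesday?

Track May 12's weekday year by year (advancing +1, or +2 across a Feb 29):
  2067: Thu  2068: Sat (+2)  2069: Sun (+1)  2070: Mon (+1)  2071: Tue (+1) ✓
  2072: Thu (+2)  2073: Fri (+1)  2074: Sat (+1)  2075: Sun (+1)  2076: Tue (+2) ✓
  2077: Wed (+1)  2078: Thu (+1)  2079: Fri (+1)  2080: Sun (+2)  … (44 more years) …
  2125: Sat (+1)  2126: Sun (+1)  2127: Mon (+1)  2128: Wed (+2)  2129: Thu (+1)
  2130: Fri (+1)  2131: Sat (+1)  2132: Mon (+2)  2133: Tue (+1) ✓  2134: Wed (+1)
  2135: Thu (+1)  2136: Sat (+2)  2137: Sun (+1)  2138: Mon (+1)
Tuesday years: 2071, 2076, 2082, 2093, 2099, 2105, 2111, 2116, 2122, 2133 — 10 in total.

10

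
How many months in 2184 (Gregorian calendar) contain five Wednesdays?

A month of length L has five Wednesdays iff its first Wednesday is on day ≤ L−28 (so day 1–3 in a 31-day month, 1–2 in a 30-day month, day 1 in a leap February).
Checking each month of 2184: Jan starts Thu (31d); Feb starts Sun (29d); Mar starts Mon (31d) ✓; Apr starts Thu (30d); May starts Sat (31d); Jun starts Tue (30d) ✓; Jul starts Thu (31d); Aug starts Sun (31d); Sep starts Wed (30d) ✓; Oct starts Fri (31d); Nov starts Mon (30d); Dec starts Wed (31d) ✓.
Five-Wednesday months: March, June, September, December → 4.

4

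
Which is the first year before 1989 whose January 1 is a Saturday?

1983

Jan 1 advances by 2 weekdays after a leap year and by 1 after a common year.
1989: Jan 1 is Sunday.
1988: Friday (leap)
1987: Thursday
1986: Wednesday
1985: Tuesday
1984: Sunday (leap)
1983: Saturday
1983 begins on a Saturday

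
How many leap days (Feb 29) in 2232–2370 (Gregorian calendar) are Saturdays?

6

Leap years in 2232–2370: 34 of them.
Feb 29 weekday advances by 5 (mod 7) from one leap year to the next four years later (or differs when a century non-leap intervenes).
Leap-day weekdays: 2232:Wed 2236:Mon 2240:Sat✓ 2244:Thu 2248:Tue 2252:Sun 2256:Fri 2260:Wed 2264:Mon 2268:Sat✓ 2272:Thu 2276:Tue 2280:Sun …(8 more)… 2320:Sun 2324:Fri 2328:Wed 2332:Mon 2336:Sat✓ 2340:Thu 2344:Tue 2348:Sun 2352:Fri 2356:Wed 2360:Mon 2364:Sat✓ 2368:Thu
Saturday: 2240, 2268, 2296, 2308, 2336, 2364 → 6.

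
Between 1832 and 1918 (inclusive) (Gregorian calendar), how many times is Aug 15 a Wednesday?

13

Track Aug 15's weekday year by year (advancing +1, or +2 across a Feb 29):
  1832: Wed ✓  1833: Thu (+1)  1834: Fri (+1)  1835: Sat (+1)  1836: Mon (+2)
  1837: Tue (+1)  1838: Wed (+1) ✓  1839: Thu (+1)  1840: Sat (+2)  1841: Sun (+1)
  1842: Mon (+1)  1843: Tue (+1)  1844: Thu (+2)  1845: Fri (+1)  … (59 more years) …
  1905: Tue (+1)  1906: Wed (+1) ✓  1907: Thu (+1)  1908: Sat (+2)  1909: Sun (+1)
  1910: Mon (+1)  1911: Tue (+1)  1912: Thu (+2)  1913: Fri (+1)  1914: Sat (+1)
  1915: Sun (+1)  1916: Tue (+2)  1917: Wed (+1) ✓  1918: Thu (+1)
Wednesday years: 1832, 1838, 1849, 1855, 1860, 1866, 1877, 1883, 1888, 1894, 1900, 1906, 1917 — 13 in total.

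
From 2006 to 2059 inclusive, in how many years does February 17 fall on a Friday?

Track February 17's weekday year by year (advancing +1, or +2 across a Feb 29):
  2006: Fri ✓  2007: Sat (+1)  2008: Sun (+1)  2009: Tue (+2)  2010: Wed (+1)
  2011: Thu (+1)  2012: Fri (+1) ✓  2013: Sun (+2)  2014: Mon (+1)  2015: Tue (+1)
  2016: Wed (+1)  2017: Fri (+2) ✓  2018: Sat (+1)  2019: Sun (+1)  … (26 more years) …
  2046: Sat (+1)  2047: Sun (+1)  2048: Mon (+1)  2049: Wed (+2)  2050: Thu (+1)
  2051: Fri (+1) ✓  2052: Sat (+1)  2053: Mon (+2)  2054: Tue (+1)  2055: Wed (+1)
  2056: Thu (+1)  2057: Sat (+2)  2058: Sun (+1)  2059: Mon (+1)
Friday years: 2006, 2012, 2017, 2023, 2034, 2040, 2045, 2051 — 8 in total.

8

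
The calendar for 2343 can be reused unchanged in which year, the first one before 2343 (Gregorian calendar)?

2337

Two years share a calendar iff Jan 1 falls on the same weekday and both are leap or both are common. 2343: Jan 1 is Friday, common year.
2342: Jan 1 Thursday, common
2341: Jan 1 Wednesday, common
2340: Jan 1 Monday, leap
2339: Jan 1 Sunday, common
2338: Jan 1 Saturday, common
2337: Jan 1 Friday, common
2337 matches on both conditions.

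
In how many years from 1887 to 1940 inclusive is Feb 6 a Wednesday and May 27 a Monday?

7

Check each year's weekday for Feb 6 and May 27:
  1887: Sun/Fri  1888: Mon/Sun  1889: Wed/Mon ✓  1890: Thu/Tue  1891: Fri/Wed  1892: Sat/Fri  1893: Mon/Sat  1894: Tue/Sun  1895: Wed/Mon ✓  1896: Thu/Wed  1897: Sat/Thu  1898: Sun/Fri  1899: Mon/Sat  1900: Tue/Sun  …(26 more)…  1927: Sun/Fri  1928: Mon/Sun  1929: Wed/Mon ✓  1930: Thu/Tue  1931: Fri/Wed  1932: Sat/Fri  1933: Mon/Sat  1934: Tue/Sun  1935: Wed/Mon ✓  1936: Thu/Wed  1937: Sat/Thu  1938: Sun/Fri  1939: Mon/Sat  1940: Tue/Mon
Both conditions hold in: 1889, 1895, 1901, 1907, 1918, 1929, 1935 — 7.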